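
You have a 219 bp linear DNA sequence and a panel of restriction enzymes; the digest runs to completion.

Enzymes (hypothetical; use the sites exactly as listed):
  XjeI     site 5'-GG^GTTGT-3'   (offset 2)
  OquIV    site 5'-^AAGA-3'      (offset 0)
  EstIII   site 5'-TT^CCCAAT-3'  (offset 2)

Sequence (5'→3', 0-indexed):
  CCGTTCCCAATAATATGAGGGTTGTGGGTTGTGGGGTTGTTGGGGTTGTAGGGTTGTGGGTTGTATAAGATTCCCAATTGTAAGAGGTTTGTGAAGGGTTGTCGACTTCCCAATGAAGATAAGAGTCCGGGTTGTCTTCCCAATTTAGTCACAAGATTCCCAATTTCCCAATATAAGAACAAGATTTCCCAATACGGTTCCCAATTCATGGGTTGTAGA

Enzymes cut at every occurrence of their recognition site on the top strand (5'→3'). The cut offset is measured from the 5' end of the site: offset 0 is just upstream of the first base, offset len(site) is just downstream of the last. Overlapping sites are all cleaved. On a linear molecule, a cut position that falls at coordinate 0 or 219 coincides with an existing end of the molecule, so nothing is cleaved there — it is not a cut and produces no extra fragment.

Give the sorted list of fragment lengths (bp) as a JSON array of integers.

Per-enzyme occurrences:
  XjeI GGGTTGT/2: at [18, 25, 33, 42, 50, 57, 95, 128, 209] ⇒ [20, 27, 35, 44, 52, 59, 97, 130, 211]
  OquIV AAGA/0: at [66, 81, 115, 120, 152, 174, 180] ⇒ [66, 81, 115, 120, 152, 174, 180]
  EstIII TTCCCAAT/2: at [3, 70, 106, 136, 156, 164, 185, 197] ⇒ [5, 72, 108, 138, 158, 166, 187, 199]

Pooled cuts: [5, 20, 27, 35, 44, 52, 59, 66, 72, 81, 97, 108, 115, 120, 130, 138, 152, 158, 166, 174, 180, 187, 199, 211]

Fragments:
  [0,5): 5 bp
  [5,20): 15 bp
  [20,27): 7 bp
  [27,35): 8 bp
  [35,44): 9 bp
  [44,52): 8 bp
  [52,59): 7 bp
  [59,66): 7 bp
  [66,72): 6 bp
  [72,81): 9 bp
  [81,97): 16 bp
  [97,108): 11 bp
  [108,115): 7 bp
  [115,120): 5 bp
  [120,130): 10 bp
  [130,138): 8 bp
  [138,152): 14 bp
  [152,158): 6 bp
  [158,166): 8 bp
  [166,174): 8 bp
  [174,180): 6 bp
  [180,187): 7 bp
  [187,199): 12 bp
  [199,211): 12 bp
  [211,219): 8 bp

[5,5,6,6,6,7,7,7,7,7,8,8,8,8,8,8,9,9,10,11,12,12,14,15,16]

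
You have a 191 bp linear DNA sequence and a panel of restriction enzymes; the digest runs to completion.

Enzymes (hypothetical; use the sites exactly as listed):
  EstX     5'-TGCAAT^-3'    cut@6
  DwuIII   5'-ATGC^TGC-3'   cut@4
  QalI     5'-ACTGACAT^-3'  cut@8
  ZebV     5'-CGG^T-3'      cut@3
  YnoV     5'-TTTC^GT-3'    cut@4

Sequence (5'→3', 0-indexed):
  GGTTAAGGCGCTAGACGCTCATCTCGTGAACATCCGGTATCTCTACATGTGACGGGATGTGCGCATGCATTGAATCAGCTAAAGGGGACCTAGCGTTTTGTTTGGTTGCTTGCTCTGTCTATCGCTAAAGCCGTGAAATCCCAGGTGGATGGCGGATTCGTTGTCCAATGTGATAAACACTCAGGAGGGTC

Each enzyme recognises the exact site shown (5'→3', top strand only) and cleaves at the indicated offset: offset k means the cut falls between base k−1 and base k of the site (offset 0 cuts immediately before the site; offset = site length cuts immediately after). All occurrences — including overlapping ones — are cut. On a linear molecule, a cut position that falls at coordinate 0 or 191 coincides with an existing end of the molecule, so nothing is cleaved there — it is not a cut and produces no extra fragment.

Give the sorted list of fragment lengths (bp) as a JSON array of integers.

Scan for sites:
  EstX (TGCAAT, off=6): no sites
  DwuIII (ATGCTGC, off=4): no sites
  QalI (ACTGACAT, off=8): no sites
  ZebV (CGGT, off=3): starts [34] → cuts [37]
  YnoV (TTTCGT, off=4): no sites

All cut coordinates (distinct, sorted): [37]

Fragments:
  [0,37): 37 bp
  [37,191): 154 bp

[37,154]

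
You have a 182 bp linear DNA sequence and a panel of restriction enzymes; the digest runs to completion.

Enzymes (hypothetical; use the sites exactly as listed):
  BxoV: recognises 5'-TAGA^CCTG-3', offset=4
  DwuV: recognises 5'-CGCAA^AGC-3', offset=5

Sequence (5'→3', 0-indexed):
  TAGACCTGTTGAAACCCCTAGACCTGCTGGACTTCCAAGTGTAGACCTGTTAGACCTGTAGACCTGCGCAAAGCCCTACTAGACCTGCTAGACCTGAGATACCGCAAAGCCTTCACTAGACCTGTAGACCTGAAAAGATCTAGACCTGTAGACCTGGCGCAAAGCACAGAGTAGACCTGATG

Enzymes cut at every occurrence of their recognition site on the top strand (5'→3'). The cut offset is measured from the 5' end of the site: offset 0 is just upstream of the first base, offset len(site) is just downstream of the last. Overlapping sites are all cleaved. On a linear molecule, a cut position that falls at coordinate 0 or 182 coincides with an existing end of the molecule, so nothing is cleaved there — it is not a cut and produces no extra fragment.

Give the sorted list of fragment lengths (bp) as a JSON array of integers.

Per-enzyme occurrences:
  BxoV (TAGACCTG, off=4): starts [0, 18, 41, 50, 58, 79, 88, 116, 124, 140, 148, 171] → cuts [4, 22, 45, 54, 62, 83, 92, 120, 128, 144, 152, 175]
  DwuV (CGCAAAGC, off=5): starts [66, 102, 157] → cuts [71, 107, 162]

Pooled cuts: [4, 22, 45, 54, 62, 71, 83, 92, 107, 120, 128, 144, 152, 162, 175]

Fragment lengths:
  [0,4): 4 bp
  [4,22): 18 bp
  [22,45): 23 bp
  [45,54): 9 bp
  [54,62): 8 bp
  [62,71): 9 bp
  [71,83): 12 bp
  [83,92): 9 bp
  [92,107): 15 bp
  [107,120): 13 bp
  [120,128): 8 bp
  [128,144): 16 bp
  [144,152): 8 bp
  [152,162): 10 bp
  [162,175): 13 bp
  [175,182): 7 bp

[4,7,8,8,8,9,9,9,10,12,13,13,15,16,18,23]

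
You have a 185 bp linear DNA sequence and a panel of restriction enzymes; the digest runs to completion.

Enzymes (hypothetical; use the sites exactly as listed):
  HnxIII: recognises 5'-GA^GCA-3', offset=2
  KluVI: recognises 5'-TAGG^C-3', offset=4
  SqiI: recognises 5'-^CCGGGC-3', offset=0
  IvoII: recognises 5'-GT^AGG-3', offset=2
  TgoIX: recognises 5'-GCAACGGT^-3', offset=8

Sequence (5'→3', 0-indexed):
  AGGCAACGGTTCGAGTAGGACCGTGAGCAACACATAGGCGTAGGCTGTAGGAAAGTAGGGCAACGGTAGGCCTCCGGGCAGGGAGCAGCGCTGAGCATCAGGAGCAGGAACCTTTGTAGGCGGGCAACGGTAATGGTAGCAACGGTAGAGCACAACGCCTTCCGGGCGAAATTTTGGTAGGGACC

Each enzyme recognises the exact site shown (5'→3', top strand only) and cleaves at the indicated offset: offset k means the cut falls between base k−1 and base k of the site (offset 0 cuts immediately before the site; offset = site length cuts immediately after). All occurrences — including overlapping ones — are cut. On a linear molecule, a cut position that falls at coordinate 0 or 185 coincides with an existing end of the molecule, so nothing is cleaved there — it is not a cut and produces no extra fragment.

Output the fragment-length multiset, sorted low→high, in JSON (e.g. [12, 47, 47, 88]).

Site scan:
  HnxIII (GAGCA, off=2): starts [24, 82, 92, 101, 147] → cuts [26, 84, 94, 103, 149]
  KluVI (TAGGC, off=4): starts [34, 40, 66, 116] → cuts [38, 44, 70, 120]
  SqiI (CCGGGC, off=0): starts [73, 161] → cuts [73, 161]
  IvoII (GTAGG, off=2): starts [14, 39, 46, 54, 65, 115, 176] → cuts [16, 41, 48, 56, 67, 117, 178]
  TgoIX (GCAACGGT, off=8): starts [2, 59, 123, 138] → cuts [10, 67, 131, 146]

All cut coordinates (distinct, sorted): [10, 16, 26, 38, 41, 44, 48, 56, 67, 70, 73, 84, 94, 103, 117, 120, 131, 146, 149, 161, 178]

Fragments:
  [0,10): 10 bp
  [10,16): 6 bp
  [16,26): 10 bp
  [26,38): 12 bp
  [38,41): 3 bp
  [41,44): 3 bp
  [44,48): 4 bp
  [48,56): 8 bp
  [56,67): 11 bp
  [67,70): 3 bp
  [70,73): 3 bp
  [73,84): 11 bp
  [84,94): 10 bp
  [94,103): 9 bp
  [103,117): 14 bp
  [117,120): 3 bp
  [120,131): 11 bp
  [131,146): 15 bp
  [146,149): 3 bp
  [149,161): 12 bp
  [161,178): 17 bp
  [178,185): 7 bp

[3,3,3,3,3,3,4,6,7,8,9,10,10,10,11,11,11,12,12,14,15,17]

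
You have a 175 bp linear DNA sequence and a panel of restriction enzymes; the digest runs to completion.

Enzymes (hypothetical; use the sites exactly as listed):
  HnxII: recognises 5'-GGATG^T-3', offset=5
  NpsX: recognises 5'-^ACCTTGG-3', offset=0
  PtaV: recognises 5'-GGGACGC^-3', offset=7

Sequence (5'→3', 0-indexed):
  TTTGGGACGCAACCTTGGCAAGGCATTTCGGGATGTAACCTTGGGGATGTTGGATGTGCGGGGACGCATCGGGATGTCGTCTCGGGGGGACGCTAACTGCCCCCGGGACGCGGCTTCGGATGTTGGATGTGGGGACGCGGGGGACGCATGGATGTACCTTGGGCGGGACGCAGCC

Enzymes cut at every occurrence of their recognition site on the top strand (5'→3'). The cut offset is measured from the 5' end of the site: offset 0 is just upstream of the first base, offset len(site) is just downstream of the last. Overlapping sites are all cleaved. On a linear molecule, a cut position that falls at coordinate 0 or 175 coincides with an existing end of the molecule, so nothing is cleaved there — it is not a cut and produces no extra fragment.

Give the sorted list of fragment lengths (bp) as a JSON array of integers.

[1,1,2,4,7,7,7,9,9,9,10,11,11,12,16,17,18,24]

Per-enzyme occurrences:
  HnxII GGATGT/5: at [30, 44, 51, 71, 117, 124, 149] ⇒ [35, 49, 56, 76, 122, 129, 154]
  NpsX ACCTTGG/0: at [11, 37, 155] ⇒ [11, 37, 155]
  PtaV GGGACGC/7: at [3, 60, 86, 104, 131, 140, 164] ⇒ [10, 67, 93, 111, 138, 147, 171]

All cut coordinates (distinct, sorted): [10, 11, 35, 37, 49, 56, 67, 76, 93, 111, 122, 129, 138, 147, 154, 155, 171]

Fragment lengths:
  [0,10): 10 bp
  [10,11): 1 bp
  [11,35): 24 bp
  [35,37): 2 bp
  [37,49): 12 bp
  [49,56): 7 bp
  [56,67): 11 bp
  [67,76): 9 bp
  [76,93): 17 bp
  [93,111): 18 bp
  [111,122): 11 bp
  [122,129): 7 bp
  [129,138): 9 bp
  [138,147): 9 bp
  [147,154): 7 bp
  [154,155): 1 bp
  [155,171): 16 bp
  [171,175): 4 bp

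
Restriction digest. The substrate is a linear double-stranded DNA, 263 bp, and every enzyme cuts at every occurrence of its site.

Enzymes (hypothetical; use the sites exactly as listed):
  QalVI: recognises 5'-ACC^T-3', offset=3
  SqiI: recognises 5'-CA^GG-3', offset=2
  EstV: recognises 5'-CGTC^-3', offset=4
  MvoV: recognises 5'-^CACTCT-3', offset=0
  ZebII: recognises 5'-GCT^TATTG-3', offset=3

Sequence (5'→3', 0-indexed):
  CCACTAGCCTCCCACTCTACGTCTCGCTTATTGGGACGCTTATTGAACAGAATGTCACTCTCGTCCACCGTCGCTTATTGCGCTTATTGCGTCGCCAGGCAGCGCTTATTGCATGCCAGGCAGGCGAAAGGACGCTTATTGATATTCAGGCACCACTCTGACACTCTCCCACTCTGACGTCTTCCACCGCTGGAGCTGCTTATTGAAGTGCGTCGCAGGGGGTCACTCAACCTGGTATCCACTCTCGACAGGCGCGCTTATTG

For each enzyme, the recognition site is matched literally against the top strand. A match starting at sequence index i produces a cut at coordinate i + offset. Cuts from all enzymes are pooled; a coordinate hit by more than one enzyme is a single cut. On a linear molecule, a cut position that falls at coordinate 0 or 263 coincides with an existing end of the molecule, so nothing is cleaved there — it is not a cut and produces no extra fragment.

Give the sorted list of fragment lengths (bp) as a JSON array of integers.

Site scan:
  QalVI (ACCT, off=3): starts [229] → cuts [232]
  SqiI (CAGG, off=2): starts [95, 116, 120, 146, 215, 248] → cuts [97, 118, 122, 148, 217, 250]
  EstV (CGTC, off=4): starts [19, 61, 68, 89, 177, 210] → cuts [23, 65, 72, 93, 181, 214]
  MvoV (CACTCT, off=0): starts [12, 55, 153, 161, 169, 239] → cuts [12, 55, 153, 161, 169, 239]
  ZebII (GCTTATTG, off=3): starts [25, 37, 72, 81, 103, 133, 197, 255] → cuts [28, 40, 75, 84, 106, 136, 200, 258]

Pooled cuts: [12, 23, 28, 40, 55, 65, 72, 75, 84, 93, 97, 106, 118, 122, 136, 148, 153, 161, 169, 181, 200, 214, 217, 232, 239, 250, 258]

Fragments:
  [0,12): 12 bp
  [12,23): 11 bp
  [23,28): 5 bp
  [28,40): 12 bp
  [40,55): 15 bp
  [55,65): 10 bp
  [65,72): 7 bp
  [72,75): 3 bp
  [75,84): 9 bp
  [84,93): 9 bp
  [93,97): 4 bp
  [97,106): 9 bp
  [106,118): 12 bp
  [118,122): 4 bp
  [122,136): 14 bp
  [136,148): 12 bp
  [148,153): 5 bp
  [153,161): 8 bp
  [161,169): 8 bp
  [169,181): 12 bp
  [181,200): 19 bp
  [200,214): 14 bp
  [214,217): 3 bp
  [217,232): 15 bp
  [232,239): 7 bp
  [239,250): 11 bp
  [250,258): 8 bp
  [258,263): 5 bp

[3,3,4,4,5,5,5,7,7,8,8,8,9,9,9,10,11,11,12,12,12,12,12,14,14,15,15,19]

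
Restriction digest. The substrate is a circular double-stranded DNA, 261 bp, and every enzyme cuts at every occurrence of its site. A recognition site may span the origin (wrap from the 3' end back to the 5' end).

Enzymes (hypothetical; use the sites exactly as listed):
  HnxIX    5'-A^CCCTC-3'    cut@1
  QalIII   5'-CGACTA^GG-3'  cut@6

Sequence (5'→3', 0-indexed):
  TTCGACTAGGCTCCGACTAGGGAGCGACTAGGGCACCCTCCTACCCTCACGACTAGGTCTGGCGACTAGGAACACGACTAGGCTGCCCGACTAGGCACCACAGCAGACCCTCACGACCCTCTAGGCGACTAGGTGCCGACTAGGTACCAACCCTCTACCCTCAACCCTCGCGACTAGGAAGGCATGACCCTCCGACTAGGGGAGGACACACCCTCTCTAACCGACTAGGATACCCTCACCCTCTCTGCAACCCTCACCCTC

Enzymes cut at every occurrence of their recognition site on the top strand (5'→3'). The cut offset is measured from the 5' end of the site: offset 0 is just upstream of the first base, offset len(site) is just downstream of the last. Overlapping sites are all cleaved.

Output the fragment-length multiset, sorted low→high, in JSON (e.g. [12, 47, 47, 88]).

[5,5,6,6,7,7,8,8,9,11,11,11,11,11,12,12,12,12,12,13,13,13,14,15,17]

Per-enzyme occurrences:
  HnxIX ACCCTC/1: at [34, 42, 106, 115, 149, 156, 163, 186, 209, 231, 237, 249, 255] ⇒ [35, 43, 107, 116, 150, 157, 164, 187, 210, 232, 238, 250, 256]
  QalIII CGACTAGG/6: at [2, 13, 24, 49, 62, 74, 87, 125, 136, 170, 192, 221] ⇒ [8, 19, 30, 55, 68, 80, 93, 131, 142, 176, 198, 227]

All cut coordinates (distinct, sorted): [8, 19, 30, 35, 43, 55, 68, 80, 93, 107, 116, 131, 142, 150, 157, 164, 176, 187, 198, 210, 227, 232, 238, 250, 256]

Fragments:
  8→19: 11 bp
  19→30: 11 bp
  30→35: 5 bp
  35→43: 8 bp
  43→55: 12 bp
  55→68: 13 bp
  68→80: 12 bp
  80→93: 13 bp
  93→107: 14 bp
  107→116: 9 bp
  116→131: 15 bp
  131→142: 11 bp
  142→150: 8 bp
  150→157: 7 bp
  157→164: 7 bp
  164→176: 12 bp
  176→187: 11 bp
  187→198: 11 bp
  198→210: 12 bp
  210→227: 17 bp
  227→232: 5 bp
  232→238: 6 bp
  238→250: 12 bp
  250→256: 6 bp
  256→8 (wrap): 261-256+8 = 13 bp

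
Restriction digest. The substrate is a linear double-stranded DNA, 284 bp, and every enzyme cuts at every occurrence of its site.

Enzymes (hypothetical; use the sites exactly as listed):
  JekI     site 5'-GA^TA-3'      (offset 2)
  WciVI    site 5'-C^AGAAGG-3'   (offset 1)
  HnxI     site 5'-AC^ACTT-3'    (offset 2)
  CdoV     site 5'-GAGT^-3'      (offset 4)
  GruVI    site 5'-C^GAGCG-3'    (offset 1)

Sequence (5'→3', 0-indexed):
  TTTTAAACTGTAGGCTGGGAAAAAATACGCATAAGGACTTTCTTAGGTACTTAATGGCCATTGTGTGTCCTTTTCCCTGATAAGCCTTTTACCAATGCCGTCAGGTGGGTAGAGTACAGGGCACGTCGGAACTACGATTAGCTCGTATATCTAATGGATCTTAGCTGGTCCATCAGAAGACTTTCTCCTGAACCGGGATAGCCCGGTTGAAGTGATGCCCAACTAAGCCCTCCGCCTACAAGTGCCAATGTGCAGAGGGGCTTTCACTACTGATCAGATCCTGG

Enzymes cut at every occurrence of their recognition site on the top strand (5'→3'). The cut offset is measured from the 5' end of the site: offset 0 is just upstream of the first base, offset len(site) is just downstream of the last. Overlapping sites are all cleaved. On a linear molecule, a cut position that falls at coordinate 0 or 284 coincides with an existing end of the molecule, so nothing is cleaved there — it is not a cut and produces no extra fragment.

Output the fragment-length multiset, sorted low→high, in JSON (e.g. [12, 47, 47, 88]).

Scan for sites:
  JekI (GATA, off=2): starts [78, 196] → cuts [80, 198]
  WciVI (CAGAAGG, off=1): no sites
  HnxI (ACACTT, off=2): no sites
  CdoV (GAGT, off=4): starts [111] → cuts [115]
  GruVI (CGAGCG, off=1): no sites

All cut coordinates (distinct, sorted): [80, 115, 198]

Fragments:
  [0,80): 80 bp
  [80,115): 35 bp
  [115,198): 83 bp
  [198,284): 86 bp

[35,80,83,86]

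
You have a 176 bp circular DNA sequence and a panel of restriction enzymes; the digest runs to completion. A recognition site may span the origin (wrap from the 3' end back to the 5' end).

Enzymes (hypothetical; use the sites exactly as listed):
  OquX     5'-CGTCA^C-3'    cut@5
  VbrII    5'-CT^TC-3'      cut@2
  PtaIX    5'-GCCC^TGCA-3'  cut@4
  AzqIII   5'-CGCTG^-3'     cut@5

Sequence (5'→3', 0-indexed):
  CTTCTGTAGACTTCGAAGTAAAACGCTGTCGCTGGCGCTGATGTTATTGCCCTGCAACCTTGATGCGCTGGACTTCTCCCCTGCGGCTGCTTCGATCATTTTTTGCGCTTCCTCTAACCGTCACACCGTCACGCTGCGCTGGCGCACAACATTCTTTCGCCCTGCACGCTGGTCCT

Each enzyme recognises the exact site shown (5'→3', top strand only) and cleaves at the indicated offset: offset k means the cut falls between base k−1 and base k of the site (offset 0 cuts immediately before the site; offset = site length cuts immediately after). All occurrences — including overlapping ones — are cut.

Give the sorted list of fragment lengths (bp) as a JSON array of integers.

Per-enzyme occurrences:
  OquX CGTCAC/5: at [118, 126] ⇒ [123, 131]
  VbrII CTTC/2: at [0, 10, 72, 89, 107] ⇒ [2, 12, 74, 91, 109]
  PtaIX GCCCTGCA/4: at [48, 158] ⇒ [52, 162]
  AzqIII CGCTG/5: at [23, 29, 35, 65, 131, 136, 166] ⇒ [28, 34, 40, 70, 136, 141, 171]

Pooled cuts: [2, 12, 28, 34, 40, 52, 70, 74, 91, 109, 123, 131, 136, 141, 162, 171]

Fragments:
  2→12: 10 bp
  12→28: 16 bp
  28→34: 6 bp
  34→40: 6 bp
  40→52: 12 bp
  52→70: 18 bp
  70→74: 4 bp
  74→91: 17 bp
  91→109: 18 bp
  109→123: 14 bp
  123→131: 8 bp
  131→136: 5 bp
  136→141: 5 bp
  141→162: 21 bp
  162→171: 9 bp
  171→2 (wrap): 176-171+2 = 7 bp

[4,5,5,6,6,7,8,9,10,12,14,16,17,18,18,21]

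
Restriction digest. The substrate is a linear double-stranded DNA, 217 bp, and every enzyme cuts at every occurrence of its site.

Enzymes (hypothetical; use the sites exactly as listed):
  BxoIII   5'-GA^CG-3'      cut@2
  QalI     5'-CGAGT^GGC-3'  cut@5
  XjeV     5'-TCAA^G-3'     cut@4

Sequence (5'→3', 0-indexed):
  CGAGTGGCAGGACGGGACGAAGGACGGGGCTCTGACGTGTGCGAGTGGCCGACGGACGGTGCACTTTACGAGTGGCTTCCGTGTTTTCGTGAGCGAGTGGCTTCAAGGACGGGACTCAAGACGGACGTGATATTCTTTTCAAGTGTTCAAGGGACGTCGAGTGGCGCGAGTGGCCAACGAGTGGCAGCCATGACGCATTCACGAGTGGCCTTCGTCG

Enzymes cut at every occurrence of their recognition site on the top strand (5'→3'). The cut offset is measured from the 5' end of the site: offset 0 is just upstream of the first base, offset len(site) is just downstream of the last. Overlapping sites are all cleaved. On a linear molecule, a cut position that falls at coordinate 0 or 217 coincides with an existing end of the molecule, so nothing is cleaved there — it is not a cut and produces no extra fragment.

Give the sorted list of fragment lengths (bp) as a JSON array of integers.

[2,3,4,4,4,5,5,6,7,7,8,8,8,9,10,11,11,11,11,11,13,17,17,25]

Site scan:
  BxoIII GACG/2: at [10, 15, 22, 33, 50, 54, 107, 119, 123, 152, 191] ⇒ [12, 17, 24, 35, 52, 56, 109, 121, 125, 154, 193]
  QalI CGAGTGGC/5: at [0, 41, 68, 93, 157, 166, 177, 201] ⇒ [5, 46, 73, 98, 162, 171, 182, 206]
  XjeV TCAAG/4: at [102, 115, 138, 146] ⇒ [106, 119, 142, 150]

Pooled cuts: [5, 12, 17, 24, 35, 46, 52, 56, 73, 98, 106, 109, 119, 121, 125, 142, 150, 154, 162, 171, 182, 193, 206]

Fragment lengths:
  [0,5): 5 bp
  [5,12): 7 bp
  [12,17): 5 bp
  [17,24): 7 bp
  [24,35): 11 bp
  [35,46): 11 bp
  [46,52): 6 bp
  [52,56): 4 bp
  [56,73): 17 bp
  [73,98): 25 bp
  [98,106): 8 bp
  [106,109): 3 bp
  [109,119): 10 bp
  [119,121): 2 bp
  [121,125): 4 bp
  [125,142): 17 bp
  [142,150): 8 bp
  [150,154): 4 bp
  [154,162): 8 bp
  [162,171): 9 bp
  [171,182): 11 bp
  [182,193): 11 bp
  [193,206): 13 bp
  [206,217): 11 bp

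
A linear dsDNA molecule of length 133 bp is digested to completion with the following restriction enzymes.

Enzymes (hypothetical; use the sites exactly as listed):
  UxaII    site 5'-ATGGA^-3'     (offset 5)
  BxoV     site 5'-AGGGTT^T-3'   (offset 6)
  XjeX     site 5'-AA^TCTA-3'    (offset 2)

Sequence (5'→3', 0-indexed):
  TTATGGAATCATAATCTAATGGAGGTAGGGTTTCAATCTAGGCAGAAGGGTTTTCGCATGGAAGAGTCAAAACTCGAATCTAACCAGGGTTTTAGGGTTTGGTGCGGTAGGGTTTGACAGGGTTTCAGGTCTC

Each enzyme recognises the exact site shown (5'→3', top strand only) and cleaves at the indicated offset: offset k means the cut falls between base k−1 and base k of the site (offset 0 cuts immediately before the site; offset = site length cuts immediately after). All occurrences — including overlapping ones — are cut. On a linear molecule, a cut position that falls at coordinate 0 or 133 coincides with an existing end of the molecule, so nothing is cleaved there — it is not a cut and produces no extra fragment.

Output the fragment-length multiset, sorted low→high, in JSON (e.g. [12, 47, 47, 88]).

Site scan:
  UxaII ATGGA/5: at [2, 18, 57] ⇒ [7, 23, 62]
  BxoV AGGGTTT/6: at [26, 46, 85, 93, 108, 118] ⇒ [32, 52, 91, 99, 114, 124]
  XjeX AATCTA/2: at [12, 34, 76] ⇒ [14, 36, 78]

Pooled cuts: [7, 14, 23, 32, 36, 52, 62, 78, 91, 99, 114, 124]

Fragment lengths:
  [0,7): 7 bp
  [7,14): 7 bp
  [14,23): 9 bp
  [23,32): 9 bp
  [32,36): 4 bp
  [36,52): 16 bp
  [52,62): 10 bp
  [62,78): 16 bp
  [78,91): 13 bp
  [91,99): 8 bp
  [99,114): 15 bp
  [114,124): 10 bp
  [124,133): 9 bp

[4,7,7,8,9,9,9,10,10,13,15,16,16]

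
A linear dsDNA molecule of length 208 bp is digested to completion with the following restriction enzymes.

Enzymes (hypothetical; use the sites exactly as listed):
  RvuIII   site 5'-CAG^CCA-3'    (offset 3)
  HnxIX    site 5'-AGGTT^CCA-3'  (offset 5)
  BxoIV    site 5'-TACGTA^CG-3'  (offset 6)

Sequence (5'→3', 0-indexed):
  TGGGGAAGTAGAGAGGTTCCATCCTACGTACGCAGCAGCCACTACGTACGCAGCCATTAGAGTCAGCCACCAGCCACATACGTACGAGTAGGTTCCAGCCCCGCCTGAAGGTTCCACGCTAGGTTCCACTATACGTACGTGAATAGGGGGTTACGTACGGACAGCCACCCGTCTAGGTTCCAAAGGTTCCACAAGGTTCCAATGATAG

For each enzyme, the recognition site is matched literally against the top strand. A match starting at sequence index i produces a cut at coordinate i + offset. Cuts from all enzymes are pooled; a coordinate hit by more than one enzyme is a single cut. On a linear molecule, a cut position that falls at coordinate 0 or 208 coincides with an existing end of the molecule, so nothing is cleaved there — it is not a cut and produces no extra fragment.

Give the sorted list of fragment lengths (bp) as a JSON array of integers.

Site scan:
  RvuIII (CAGCCA, off=3): starts [35, 50, 63, 70, 161] → cuts [38, 53, 66, 73, 164]
  HnxIX (AGGTTCCA, off=5): starts [13, 89, 108, 120, 174, 183, 193] → cuts [18, 94, 113, 125, 179, 188, 198]
  BxoIV (TACGTACG, off=6): starts [24, 42, 78, 131, 151] → cuts [30, 48, 84, 137, 157]

All cut coordinates (distinct, sorted): [18, 30, 38, 48, 53, 66, 73, 84, 94, 113, 125, 137, 157, 164, 179, 188, 198]

Fragments:
  [0,18): 18 bp
  [18,30): 12 bp
  [30,38): 8 bp
  [38,48): 10 bp
  [48,53): 5 bp
  [53,66): 13 bp
  [66,73): 7 bp
  [73,84): 11 bp
  [84,94): 10 bp
  [94,113): 19 bp
  [113,125): 12 bp
  [125,137): 12 bp
  [137,157): 20 bp
  [157,164): 7 bp
  [164,179): 15 bp
  [179,188): 9 bp
  [188,198): 10 bp
  [198,208): 10 bp

[5,7,7,8,9,10,10,10,10,11,12,12,12,13,15,18,19,20]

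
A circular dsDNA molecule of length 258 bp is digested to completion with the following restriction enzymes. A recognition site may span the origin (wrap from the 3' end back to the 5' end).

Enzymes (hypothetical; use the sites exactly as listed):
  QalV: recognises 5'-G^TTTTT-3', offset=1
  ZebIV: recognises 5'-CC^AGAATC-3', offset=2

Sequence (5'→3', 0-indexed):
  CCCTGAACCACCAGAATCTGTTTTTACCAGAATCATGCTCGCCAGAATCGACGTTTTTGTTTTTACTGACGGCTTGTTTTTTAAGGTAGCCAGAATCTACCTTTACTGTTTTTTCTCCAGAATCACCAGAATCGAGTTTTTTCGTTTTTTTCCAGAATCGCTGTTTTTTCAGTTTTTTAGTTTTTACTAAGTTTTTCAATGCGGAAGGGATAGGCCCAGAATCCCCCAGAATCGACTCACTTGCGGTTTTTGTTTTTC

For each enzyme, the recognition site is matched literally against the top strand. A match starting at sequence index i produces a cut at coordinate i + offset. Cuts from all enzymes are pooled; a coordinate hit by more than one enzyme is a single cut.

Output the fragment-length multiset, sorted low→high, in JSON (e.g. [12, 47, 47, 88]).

[6,6,8,8,8,8,9,9,9,9,10,10,10,10,11,15,15,17,17,18,19,26]

Site scan:
  QalV GTTTTT/1: at [19, 52, 58, 75, 107, 135, 143, 162, 171, 179, 190, 245, 251] ⇒ [20, 53, 59, 76, 108, 136, 144, 163, 172, 180, 191, 246, 252]
  ZebIV CCAGAATC/2: at [10, 26, 41, 89, 116, 125, 151, 215, 225] ⇒ [12, 28, 43, 91, 118, 127, 153, 217, 227]

All cut coordinates (distinct, sorted): [12, 20, 28, 43, 53, 59, 76, 91, 108, 118, 127, 136, 144, 153, 163, 172, 180, 191, 217, 227, 246, 252]

Fragment lengths:
  12→20: 8 bp
  20→28: 8 bp
  28→43: 15 bp
  43→53: 10 bp
  53→59: 6 bp
  59→76: 17 bp
  76→91: 15 bp
  91→108: 17 bp
  108→118: 10 bp
  118→127: 9 bp
  127→136: 9 bp
  136→144: 8 bp
  144→153: 9 bp
  153→163: 10 bp
  163→172: 9 bp
  172→180: 8 bp
  180→191: 11 bp
  191→217: 26 bp
  217→227: 10 bp
  227→246: 19 bp
  246→252: 6 bp
  252→12 (wrap): 258-252+12 = 18 bp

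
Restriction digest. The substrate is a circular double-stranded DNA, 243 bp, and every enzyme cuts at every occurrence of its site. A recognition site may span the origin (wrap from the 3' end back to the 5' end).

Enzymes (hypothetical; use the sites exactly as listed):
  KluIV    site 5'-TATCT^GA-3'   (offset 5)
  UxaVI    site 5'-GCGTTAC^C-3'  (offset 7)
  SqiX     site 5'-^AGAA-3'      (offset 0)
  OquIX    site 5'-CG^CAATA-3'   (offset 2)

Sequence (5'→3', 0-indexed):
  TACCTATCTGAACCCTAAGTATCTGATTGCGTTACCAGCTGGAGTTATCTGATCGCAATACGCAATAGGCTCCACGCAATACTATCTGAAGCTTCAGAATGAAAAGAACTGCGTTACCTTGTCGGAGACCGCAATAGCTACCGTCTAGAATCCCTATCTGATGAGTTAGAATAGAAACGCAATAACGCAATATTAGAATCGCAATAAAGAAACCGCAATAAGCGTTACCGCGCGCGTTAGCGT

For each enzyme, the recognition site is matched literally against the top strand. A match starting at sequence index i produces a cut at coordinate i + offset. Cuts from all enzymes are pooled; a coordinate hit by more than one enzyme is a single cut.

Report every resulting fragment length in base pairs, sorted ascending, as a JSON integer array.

[5,5,6,6,7,7,7,7,8,8,8,8,9,11,11,13,13,13,14,14,15,15,15,18]

Scan for sites:
  KluIV TATCTGA/5: at [4, 19, 45, 82, 154] ⇒ [9, 24, 50, 87, 159]
  UxaVI GCGTTACC/7: at [28, 110, 221, 239] ⇒ [3, 35, 117, 228]
  SqiX AGAA/0: at [95, 104, 146, 167, 172, 194, 207] ⇒ [95, 104, 146, 167, 172, 194, 207]
  OquIX CGCAATA/2: at [53, 60, 74, 129, 177, 185, 199, 213] ⇒ [55, 62, 76, 131, 179, 187, 201, 215]

All cut coordinates (distinct, sorted): [3, 9, 24, 35, 50, 55, 62, 76, 87, 95, 104, 117, 131, 146, 159, 167, 172, 179, 187, 194, 201, 207, 215, 228]

Fragment lengths:
  3→9: 6 bp
  9→24: 15 bp
  24→35: 11 bp
  35→50: 15 bp
  50→55: 5 bp
  55→62: 7 bp
  62→76: 14 bp
  76→87: 11 bp
  87→95: 8 bp
  95→104: 9 bp
  104→117: 13 bp
  117→131: 14 bp
  131→146: 15 bp
  146→159: 13 bp
  159→167: 8 bp
  167→172: 5 bp
  172→179: 7 bp
  179→187: 8 bp
  187→194: 7 bp
  194→201: 7 bp
  201→207: 6 bp
  207→215: 8 bp
  215→228: 13 bp
  228→3 (wrap): 243-228+3 = 18 bp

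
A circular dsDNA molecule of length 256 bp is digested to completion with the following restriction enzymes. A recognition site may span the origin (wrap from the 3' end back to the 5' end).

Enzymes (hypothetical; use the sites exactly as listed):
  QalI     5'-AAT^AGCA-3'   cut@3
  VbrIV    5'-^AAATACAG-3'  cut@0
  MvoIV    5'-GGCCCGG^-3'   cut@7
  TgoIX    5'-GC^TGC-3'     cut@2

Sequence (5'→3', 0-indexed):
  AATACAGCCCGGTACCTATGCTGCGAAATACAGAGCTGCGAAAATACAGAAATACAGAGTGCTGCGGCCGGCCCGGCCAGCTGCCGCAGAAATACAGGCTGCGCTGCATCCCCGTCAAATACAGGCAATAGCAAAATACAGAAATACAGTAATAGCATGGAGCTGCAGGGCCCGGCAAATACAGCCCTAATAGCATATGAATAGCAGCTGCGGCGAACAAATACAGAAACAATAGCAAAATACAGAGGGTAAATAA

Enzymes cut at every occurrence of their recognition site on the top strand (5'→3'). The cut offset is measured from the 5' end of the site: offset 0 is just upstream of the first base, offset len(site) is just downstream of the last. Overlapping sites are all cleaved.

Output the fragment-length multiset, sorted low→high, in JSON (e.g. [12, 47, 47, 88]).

Site scan:
  QalI (AATAGCA, off=3): starts [126, 150, 188, 199, 230] → cuts [129, 153, 191, 202, 233]
  VbrIV (AAATACAG, off=0): starts [25, 41, 49, 89, 116, 133, 141, 176, 218, 237, 255] → cuts [25, 41, 49, 89, 116, 133, 141, 176, 218, 237, 255]
  MvoIV (GGCCCGG, off=7): starts [69, 168] → cuts [76, 175]
  TgoIX (GCTGC, off=2): starts [19, 34, 60, 79, 97, 102, 161, 206] → cuts [21, 36, 62, 81, 99, 104, 163, 208]

All cut coordinates (distinct, sorted): [21, 25, 36, 41, 49, 62, 76, 81, 89, 99, 104, 116, 129, 133, 141, 153, 163, 175, 176, 191, 202, 208, 218, 233, 237, 255]

Fragment lengths:
  21→25: 4 bp
  25→36: 11 bp
  36→41: 5 bp
  41→49: 8 bp
  49→62: 13 bp
  62→76: 14 bp
  76→81: 5 bp
  81→89: 8 bp
  89→99: 10 bp
  99→104: 5 bp
  104→116: 12 bp
  116→129: 13 bp
  129→133: 4 bp
  133→141: 8 bp
  141→153: 12 bp
  153→163: 10 bp
  163→175: 12 bp
  175→176: 1 bp
  176→191: 15 bp
  191→202: 11 bp
  202→208: 6 bp
  208→218: 10 bp
  218→233: 15 bp
  233→237: 4 bp
  237→255: 18 bp
  255→21 (wrap): 256-255+21 = 22 bp

[1,4,4,4,5,5,5,6,8,8,8,10,10,10,11,11,12,12,12,13,13,14,15,15,18,22]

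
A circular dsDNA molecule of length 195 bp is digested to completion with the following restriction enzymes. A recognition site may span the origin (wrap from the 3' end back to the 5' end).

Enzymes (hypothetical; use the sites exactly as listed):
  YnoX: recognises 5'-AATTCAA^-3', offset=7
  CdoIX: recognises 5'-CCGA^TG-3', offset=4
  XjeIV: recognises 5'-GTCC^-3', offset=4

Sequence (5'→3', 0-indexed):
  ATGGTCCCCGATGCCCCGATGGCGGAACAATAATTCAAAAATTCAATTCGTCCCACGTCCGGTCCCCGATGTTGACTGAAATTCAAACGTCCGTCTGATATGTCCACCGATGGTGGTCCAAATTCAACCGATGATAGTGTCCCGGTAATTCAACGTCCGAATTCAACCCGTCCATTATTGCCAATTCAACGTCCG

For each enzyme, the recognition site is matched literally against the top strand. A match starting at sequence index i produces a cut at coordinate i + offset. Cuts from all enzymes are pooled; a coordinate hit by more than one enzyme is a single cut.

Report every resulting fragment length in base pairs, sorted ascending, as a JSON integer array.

Scan for sites:
  YnoX (AATTCAA, off=7): starts [31, 39, 79, 120, 146, 159, 182] → cuts [38, 46, 86, 127, 153, 166, 189]
  CdoIX (CCGATG, off=4): starts [7, 15, 65, 106, 127, 192] → cuts [1, 11, 19, 69, 110, 131]
  XjeIV (GTCC, off=4): starts [3, 49, 56, 61, 88, 101, 115, 138, 154, 169, 190] → cuts [7, 53, 60, 65, 92, 105, 119, 142, 158, 173, 194]

All cut coordinates (distinct, sorted): [1, 7, 11, 19, 38, 46, 53, 60, 65, 69, 86, 92, 105, 110, 119, 127, 131, 142, 153, 158, 166, 173, 189, 194]

Fragments:
  1→7: 6 bp
  7→11: 4 bp
  11→19: 8 bp
  19→38: 19 bp
  38→46: 8 bp
  46→53: 7 bp
  53→60: 7 bp
  60→65: 5 bp
  65→69: 4 bp
  69→86: 17 bp
  86→92: 6 bp
  92→105: 13 bp
  105→110: 5 bp
  110→119: 9 bp
  119→127: 8 bp
  127→131: 4 bp
  131→142: 11 bp
  142→153: 11 bp
  153→158: 5 bp
  158→166: 8 bp
  166→173: 7 bp
  173→189: 16 bp
  189→194: 5 bp
  194→1 (wrap): 195-194+1 = 2 bp

[2,4,4,4,5,5,5,5,6,6,7,7,7,8,8,8,8,9,11,11,13,16,17,19]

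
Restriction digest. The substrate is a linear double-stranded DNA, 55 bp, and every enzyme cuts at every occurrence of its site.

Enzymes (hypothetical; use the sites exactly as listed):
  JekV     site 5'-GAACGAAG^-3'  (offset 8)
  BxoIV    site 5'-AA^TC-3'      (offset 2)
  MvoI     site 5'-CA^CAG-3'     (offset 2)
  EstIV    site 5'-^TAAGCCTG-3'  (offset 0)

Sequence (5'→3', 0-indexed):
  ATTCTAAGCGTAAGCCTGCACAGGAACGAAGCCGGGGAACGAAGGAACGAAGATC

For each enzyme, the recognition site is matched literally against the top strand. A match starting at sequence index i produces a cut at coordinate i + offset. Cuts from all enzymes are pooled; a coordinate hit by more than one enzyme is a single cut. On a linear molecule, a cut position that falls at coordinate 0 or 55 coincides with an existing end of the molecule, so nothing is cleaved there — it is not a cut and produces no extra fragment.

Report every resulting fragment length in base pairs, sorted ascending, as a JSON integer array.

Site scan:
  JekV GAACGAAG/8: at [23, 36, 44] ⇒ [31, 44, 52]
  BxoIV (AATC, off=2): no sites
  MvoI CACAG/2: at [18] ⇒ [20]
  EstIV TAAGCCTG/0: at [10] ⇒ [10]

All cut coordinates (distinct, sorted): [10, 20, 31, 44, 52]

Fragment lengths:
  [0,10): 10 bp
  [10,20): 10 bp
  [20,31): 11 bp
  [31,44): 13 bp
  [44,52): 8 bp
  [52,55): 3 bp

[3,8,10,10,11,13]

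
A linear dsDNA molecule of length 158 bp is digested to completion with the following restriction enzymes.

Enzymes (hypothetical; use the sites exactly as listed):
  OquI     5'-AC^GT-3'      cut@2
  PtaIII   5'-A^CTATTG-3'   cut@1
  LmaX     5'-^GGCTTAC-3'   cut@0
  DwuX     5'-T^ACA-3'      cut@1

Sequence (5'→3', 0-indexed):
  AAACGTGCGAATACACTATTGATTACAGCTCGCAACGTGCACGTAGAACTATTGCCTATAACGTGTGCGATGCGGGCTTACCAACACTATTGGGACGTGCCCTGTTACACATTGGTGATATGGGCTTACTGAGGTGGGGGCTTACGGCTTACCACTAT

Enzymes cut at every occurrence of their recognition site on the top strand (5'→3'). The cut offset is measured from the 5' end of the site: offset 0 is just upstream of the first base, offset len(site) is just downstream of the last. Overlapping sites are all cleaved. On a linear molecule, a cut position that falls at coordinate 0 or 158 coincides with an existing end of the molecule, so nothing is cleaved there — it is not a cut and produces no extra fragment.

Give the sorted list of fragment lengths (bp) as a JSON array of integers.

[3,4,6,6,7,8,9,10,10,12,12,12,13,14,16,16]

Per-enzyme occurrences:
  OquI ACGT/2: at [2, 34, 40, 60, 94] ⇒ [4, 36, 42, 62, 96]
  PtaIII ACTATTG/1: at [14, 47, 85] ⇒ [15, 48, 86]
  LmaX GGCTTAC/0: at [74, 122, 138, 145] ⇒ [74, 122, 138, 145]
  DwuX TACA/1: at [11, 23, 105] ⇒ [12, 24, 106]

All cut coordinates (distinct, sorted): [4, 12, 15, 24, 36, 42, 48, 62, 74, 86, 96, 106, 122, 138, 145]

Fragments:
  [0,4): 4 bp
  [4,12): 8 bp
  [12,15): 3 bp
  [15,24): 9 bp
  [24,36): 12 bp
  [36,42): 6 bp
  [42,48): 6 bp
  [48,62): 14 bp
  [62,74): 12 bp
  [74,86): 12 bp
  [86,96): 10 bp
  [96,106): 10 bp
  [106,122): 16 bp
  [122,138): 16 bp
  [138,145): 7 bp
  [145,158): 13 bp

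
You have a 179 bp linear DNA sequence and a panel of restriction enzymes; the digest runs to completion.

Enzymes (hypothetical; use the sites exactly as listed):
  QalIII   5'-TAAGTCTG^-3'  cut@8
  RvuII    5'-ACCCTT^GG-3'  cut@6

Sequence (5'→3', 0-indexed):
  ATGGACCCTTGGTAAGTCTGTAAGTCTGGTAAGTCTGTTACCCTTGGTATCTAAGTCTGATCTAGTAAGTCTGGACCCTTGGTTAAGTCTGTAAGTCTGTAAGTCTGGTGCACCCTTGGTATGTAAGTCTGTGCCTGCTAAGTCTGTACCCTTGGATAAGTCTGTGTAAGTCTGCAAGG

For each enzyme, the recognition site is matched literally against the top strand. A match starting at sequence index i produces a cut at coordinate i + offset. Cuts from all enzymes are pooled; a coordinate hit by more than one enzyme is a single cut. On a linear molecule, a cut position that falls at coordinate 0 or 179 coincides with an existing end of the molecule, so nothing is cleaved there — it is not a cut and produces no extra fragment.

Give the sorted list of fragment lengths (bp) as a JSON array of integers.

Site scan:
  QalIII TAAGTCTG/8: at [12, 20, 29, 51, 65, 83, 91, 99, 123, 138, 156, 166] ⇒ [20, 28, 37, 59, 73, 91, 99, 107, 131, 146, 164, 174]
  RvuII ACCCTTGG/6: at [4, 39, 74, 111, 147] ⇒ [10, 45, 80, 117, 153]

All cut coordinates (distinct, sorted): [10, 20, 28, 37, 45, 59, 73, 80, 91, 99, 107, 117, 131, 146, 153, 164, 174]

Fragments:
  [0,10): 10 bp
  [10,20): 10 bp
  [20,28): 8 bp
  [28,37): 9 bp
  [37,45): 8 bp
  [45,59): 14 bp
  [59,73): 14 bp
  [73,80): 7 bp
  [80,91): 11 bp
  [91,99): 8 bp
  [99,107): 8 bp
  [107,117): 10 bp
  [117,131): 14 bp
  [131,146): 15 bp
  [146,153): 7 bp
  [153,164): 11 bp
  [164,174): 10 bp
  [174,179): 5 bp

[5,7,7,8,8,8,8,9,10,10,10,10,11,11,14,14,14,15]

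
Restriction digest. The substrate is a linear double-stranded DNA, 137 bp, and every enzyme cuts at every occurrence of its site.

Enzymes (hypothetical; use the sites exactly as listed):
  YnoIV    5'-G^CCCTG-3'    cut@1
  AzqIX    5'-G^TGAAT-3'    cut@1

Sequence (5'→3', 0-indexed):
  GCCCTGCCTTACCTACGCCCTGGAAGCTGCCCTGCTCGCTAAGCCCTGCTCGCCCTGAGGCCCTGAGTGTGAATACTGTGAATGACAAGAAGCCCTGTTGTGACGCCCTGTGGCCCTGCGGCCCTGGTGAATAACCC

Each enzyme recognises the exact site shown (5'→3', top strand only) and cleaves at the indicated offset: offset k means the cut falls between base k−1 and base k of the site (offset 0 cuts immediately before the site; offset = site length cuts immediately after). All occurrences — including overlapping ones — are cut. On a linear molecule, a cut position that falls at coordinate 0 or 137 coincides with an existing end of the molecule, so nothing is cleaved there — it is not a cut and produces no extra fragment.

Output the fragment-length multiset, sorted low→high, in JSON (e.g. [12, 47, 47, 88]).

[1,6,8,8,8,9,9,9,10,12,13,14,14,16]

Site scan:
  YnoIV GCCCTG/1: at [0, 16, 28, 42, 51, 59, 91, 104, 112, 120] ⇒ [1, 17, 29, 43, 52, 60, 92, 105, 113, 121]
  AzqIX GTGAAT/1: at [68, 77, 126] ⇒ [69, 78, 127]

Pooled cuts: [1, 17, 29, 43, 52, 60, 69, 78, 92, 105, 113, 121, 127]

Fragment lengths:
  [0,1): 1 bp
  [1,17): 16 bp
  [17,29): 12 bp
  [29,43): 14 bp
  [43,52): 9 bp
  [52,60): 8 bp
  [60,69): 9 bp
  [69,78): 9 bp
  [78,92): 14 bp
  [92,105): 13 bp
  [105,113): 8 bp
  [113,121): 8 bp
  [121,127): 6 bp
  [127,137): 10 bp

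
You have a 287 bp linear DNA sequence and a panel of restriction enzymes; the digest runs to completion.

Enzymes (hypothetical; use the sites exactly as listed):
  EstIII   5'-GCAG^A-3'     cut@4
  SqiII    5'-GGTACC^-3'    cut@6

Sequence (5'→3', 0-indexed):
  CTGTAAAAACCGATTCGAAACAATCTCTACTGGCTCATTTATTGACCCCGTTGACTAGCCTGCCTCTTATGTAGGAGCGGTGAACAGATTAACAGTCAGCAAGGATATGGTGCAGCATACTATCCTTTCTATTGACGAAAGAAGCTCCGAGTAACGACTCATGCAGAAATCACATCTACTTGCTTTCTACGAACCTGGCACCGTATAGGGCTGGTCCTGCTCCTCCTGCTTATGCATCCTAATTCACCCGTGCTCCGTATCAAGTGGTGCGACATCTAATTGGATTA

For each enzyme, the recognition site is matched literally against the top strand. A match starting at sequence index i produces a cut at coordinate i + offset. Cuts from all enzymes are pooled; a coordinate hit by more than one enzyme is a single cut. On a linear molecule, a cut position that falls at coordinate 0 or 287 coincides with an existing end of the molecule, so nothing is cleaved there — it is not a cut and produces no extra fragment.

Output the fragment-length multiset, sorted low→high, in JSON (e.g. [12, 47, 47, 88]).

[121,166]

Scan for sites:
  EstIII (GCAGA, off=4): starts [162] → cuts [166]
  SqiII (GGTACC, off=6): no sites

Pooled cuts: [166]

Fragments:
  [0,166): 166 bp
  [166,287): 121 bp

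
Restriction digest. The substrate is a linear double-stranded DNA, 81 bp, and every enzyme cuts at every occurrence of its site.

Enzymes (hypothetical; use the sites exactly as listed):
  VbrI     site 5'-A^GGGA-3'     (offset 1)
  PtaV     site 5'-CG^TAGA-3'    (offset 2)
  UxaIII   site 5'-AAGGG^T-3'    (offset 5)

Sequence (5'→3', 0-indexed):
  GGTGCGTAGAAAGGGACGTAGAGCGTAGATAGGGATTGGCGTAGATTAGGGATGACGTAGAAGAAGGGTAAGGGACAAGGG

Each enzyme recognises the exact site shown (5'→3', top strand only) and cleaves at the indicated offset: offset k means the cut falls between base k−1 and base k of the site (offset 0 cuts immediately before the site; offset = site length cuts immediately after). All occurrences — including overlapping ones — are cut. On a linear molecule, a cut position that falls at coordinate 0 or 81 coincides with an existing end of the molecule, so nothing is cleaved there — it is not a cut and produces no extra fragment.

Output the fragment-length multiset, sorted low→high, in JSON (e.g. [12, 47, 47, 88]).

Scan for sites:
  VbrI AGGGA/1: at [11, 30, 47, 70] ⇒ [12, 31, 48, 71]
  PtaV CGTAGA/2: at [4, 16, 23, 39, 55] ⇒ [6, 18, 25, 41, 57]
  UxaIII AAGGGT/5: at [63] ⇒ [68]

Pooled cuts: [6, 12, 18, 25, 31, 41, 48, 57, 68, 71]

Fragment lengths:
  [0,6): 6 bp
  [6,12): 6 bp
  [12,18): 6 bp
  [18,25): 7 bp
  [25,31): 6 bp
  [31,41): 10 bp
  [41,48): 7 bp
  [48,57): 9 bp
  [57,68): 11 bp
  [68,71): 3 bp
  [71,81): 10 bp

[3,6,6,6,6,7,7,9,10,10,11]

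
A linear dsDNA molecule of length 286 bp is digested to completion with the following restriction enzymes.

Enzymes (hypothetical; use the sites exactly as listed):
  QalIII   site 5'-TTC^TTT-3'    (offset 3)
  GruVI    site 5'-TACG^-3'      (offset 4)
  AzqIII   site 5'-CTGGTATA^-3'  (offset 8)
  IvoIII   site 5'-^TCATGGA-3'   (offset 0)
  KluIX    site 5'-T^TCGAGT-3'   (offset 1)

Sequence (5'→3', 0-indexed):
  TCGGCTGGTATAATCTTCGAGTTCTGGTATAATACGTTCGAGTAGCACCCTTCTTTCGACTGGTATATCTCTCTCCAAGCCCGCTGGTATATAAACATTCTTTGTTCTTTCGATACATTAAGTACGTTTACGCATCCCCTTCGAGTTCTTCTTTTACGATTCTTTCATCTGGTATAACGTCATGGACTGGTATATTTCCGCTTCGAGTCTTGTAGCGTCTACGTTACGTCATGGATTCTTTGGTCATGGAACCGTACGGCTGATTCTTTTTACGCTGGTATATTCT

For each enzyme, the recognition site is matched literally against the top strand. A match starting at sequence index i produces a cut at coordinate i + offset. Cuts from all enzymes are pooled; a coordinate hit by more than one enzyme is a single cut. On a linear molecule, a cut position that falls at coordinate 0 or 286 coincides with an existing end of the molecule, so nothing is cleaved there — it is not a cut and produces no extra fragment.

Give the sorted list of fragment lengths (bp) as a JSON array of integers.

[1,3,4,4,4,5,5,5,6,7,7,8,8,8,8,8,9,10,11,12,14,14,15,15,15,16,19,21,24]

Scan for sites:
  QalIII (TTCTTT, off=3): starts [50, 97, 104, 148, 159, 235, 263] → cuts [53, 100, 107, 151, 162, 238, 266]
  GruVI (TACG, off=4): starts [32, 122, 128, 154, 219, 224, 254, 270] → cuts [36, 126, 132, 158, 223, 228, 258, 274]
  AzqIII (CTGGTATA, off=8): starts [4, 23, 59, 83, 168, 186, 274] → cuts [12, 31, 67, 91, 176, 194, 282]
  IvoIII (TCATGGA, off=0): starts [179, 228, 243] → cuts [179, 228, 243]
  KluIX (TTCGAGT, off=1): starts [15, 36, 139, 201] → cuts [16, 37, 140, 202]

Pooled cuts: [12, 16, 31, 36, 37, 53, 67, 91, 100, 107, 126, 132, 140, 151, 158, 162, 176, 179, 194, 202, 223, 228, 238, 243, 258, 266, 274, 282]

Fragment lengths:
  [0,12): 12 bp
  [12,16): 4 bp
  [16,31): 15 bp
  [31,36): 5 bp
  [36,37): 1 bp
  [37,53): 16 bp
  [53,67): 14 bp
  [67,91): 24 bp
  [91,100): 9 bp
  [100,107): 7 bp
  [107,126): 19 bp
  [126,132): 6 bp
  [132,140): 8 bp
  [140,151): 11 bp
  [151,158): 7 bp
  [158,162): 4 bp
  [162,176): 14 bp
  [176,179): 3 bp
  [179,194): 15 bp
  [194,202): 8 bp
  [202,223): 21 bp
  [223,228): 5 bp
  [228,238): 10 bp
  [238,243): 5 bp
  [243,258): 15 bp
  [258,266): 8 bp
  [266,274): 8 bp
  [274,282): 8 bp
  [282,286): 4 bp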